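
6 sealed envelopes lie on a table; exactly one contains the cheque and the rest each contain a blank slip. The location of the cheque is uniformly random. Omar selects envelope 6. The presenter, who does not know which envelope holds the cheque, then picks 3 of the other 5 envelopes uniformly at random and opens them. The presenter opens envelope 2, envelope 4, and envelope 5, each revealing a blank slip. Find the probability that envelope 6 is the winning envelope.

1/3

Because the presenter chose which envelopes to open without knowing where the cheque is, the choice is independent of the prize location. Learning that none of the 3 opened envelopes holds the cheque simply rules out those 3 locations and leaves the remaining 3 envelopes still equally likely by symmetry.
So P(the cheque in envelope 6) = 1/3.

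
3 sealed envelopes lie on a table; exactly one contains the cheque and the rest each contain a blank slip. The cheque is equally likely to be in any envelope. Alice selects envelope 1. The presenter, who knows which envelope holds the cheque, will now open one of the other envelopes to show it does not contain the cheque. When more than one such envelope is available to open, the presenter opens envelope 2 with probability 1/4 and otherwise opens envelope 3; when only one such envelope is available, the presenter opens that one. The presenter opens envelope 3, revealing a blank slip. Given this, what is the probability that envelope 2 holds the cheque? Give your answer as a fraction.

Consider each possible location of the cheque in turn.
If it is in envelope 1 (prior 1/3): envelope 2 is available but not opened, probability 3/4; weight (1/3)·(3/4) = 1/4.
If it is in envelope 2 (prior 1/3): only envelope 3 is available, probability 1; weight (1/3)·1 = 1/3.
If it is in envelope 3 (prior 1/3): the presenter opened envelope 3, so this case is ruled out; weight (1/3)·0 = 0.
The weights sum to 7/12.
So P(the cheque in envelope 2 | the presenter opened envelope 3) = (1/3) / (7/12) = 4/7.

4/7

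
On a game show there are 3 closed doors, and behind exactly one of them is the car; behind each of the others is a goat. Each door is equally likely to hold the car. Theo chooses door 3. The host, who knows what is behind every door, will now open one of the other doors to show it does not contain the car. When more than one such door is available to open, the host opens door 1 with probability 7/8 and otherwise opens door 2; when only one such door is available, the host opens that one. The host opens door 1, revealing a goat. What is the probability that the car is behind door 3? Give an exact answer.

Condition on the true location of the car.
If it is behind door 1 (prior 1/3): the host opened door 1, so this case is ruled out; weight (1/3)·0 = 0.
If it is behind door 2 (prior 1/3): only door 1 is available, probability 1; weight (1/3)·1 = 1/3.
If it is behind door 3 (prior 1/3): door 1 is available, opened with probability 7/8; weight (1/3)·(7/8) = 7/24.
The weights sum to 5/8.
So P(the car behind door 3 | the host opened door 1) = (7/24) / (5/8) = 7/15.

7/15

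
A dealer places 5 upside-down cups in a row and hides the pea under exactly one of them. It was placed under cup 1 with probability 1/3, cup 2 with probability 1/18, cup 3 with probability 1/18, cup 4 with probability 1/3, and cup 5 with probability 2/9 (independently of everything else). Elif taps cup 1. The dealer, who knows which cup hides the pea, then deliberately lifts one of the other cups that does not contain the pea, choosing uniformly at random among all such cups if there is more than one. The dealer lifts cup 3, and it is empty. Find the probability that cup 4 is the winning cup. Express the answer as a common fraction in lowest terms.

Condition on the true location of the pea.
If it is under cup 1 (prior 1/3): the dealer has 4 equally likely choices, so probability 1/4; weight (1/3)·(1/4) = 1/12.
If it is under cup 2 (prior 1/18): the dealer has 3 equally likely choices, so probability 1/3; weight (1/18)·(1/3) = 1/54.
If it is under cup 3 (prior 1/18): the dealer opened cup 3, so this case is ruled out; weight (1/18)·0 = 0.
If it is under cup 4 (prior 1/3): the dealer has 3 equally likely choices, so probability 1/3; weight (1/3)·(1/3) = 1/9.
If it is under cup 5 (prior 2/9): the dealer has 3 equally likely choices, so probability 1/3; weight (2/9)·(1/3) = 2/27.
The weights sum to 31/108.
So P(the pea under cup 4 | the dealer opened cup 3) = (1/9) / (31/108) = 12/31.

12/31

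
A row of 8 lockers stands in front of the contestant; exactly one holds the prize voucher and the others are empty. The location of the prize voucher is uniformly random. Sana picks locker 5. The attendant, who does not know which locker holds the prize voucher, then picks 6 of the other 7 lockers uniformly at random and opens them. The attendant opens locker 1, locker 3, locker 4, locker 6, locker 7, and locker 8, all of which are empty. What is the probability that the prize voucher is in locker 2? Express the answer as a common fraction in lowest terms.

Because the attendant chose which lockers to open without knowing where the prize voucher is, the choice is independent of the prize location. Learning that none of the 6 opened lockers holds the prize voucher simply rules out those 6 locations and leaves the remaining 2 lockers still equally likely by symmetry.
So P(the prize voucher in locker 2) = 1/2.

1/2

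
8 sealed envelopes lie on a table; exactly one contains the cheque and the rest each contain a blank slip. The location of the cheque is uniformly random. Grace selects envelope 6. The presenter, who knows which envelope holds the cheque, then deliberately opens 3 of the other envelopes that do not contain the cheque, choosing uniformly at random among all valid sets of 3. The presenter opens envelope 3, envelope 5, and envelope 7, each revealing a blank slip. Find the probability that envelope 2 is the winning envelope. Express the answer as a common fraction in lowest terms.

7/32

Consider each possible location of the cheque in turn.
If it is in any of envelopes 1, 2, 4, and 8 (prior 1/8 each): the presenter has 20 equally likely choices, so probability 1/20; weight (1/8)·(1/20) = 1/160 each.
If it is in any of envelopes 3, 5, and 7 (prior 1/8 each): that envelope was opened and seen not to hold the prize — ruled out; weight (1/8)·0 = 0 each.
If it is in envelope 6 (prior 1/8): the presenter has 35 equally likely choices, so probability 1/35; weight (1/8)·(1/35) = 1/280.
The weights sum to 1/35.
So P(the cheque in envelope 2 | the presenter opened envelope 3, envelope 5, and envelope 7) = (1/160) / (1/35) = 7/32.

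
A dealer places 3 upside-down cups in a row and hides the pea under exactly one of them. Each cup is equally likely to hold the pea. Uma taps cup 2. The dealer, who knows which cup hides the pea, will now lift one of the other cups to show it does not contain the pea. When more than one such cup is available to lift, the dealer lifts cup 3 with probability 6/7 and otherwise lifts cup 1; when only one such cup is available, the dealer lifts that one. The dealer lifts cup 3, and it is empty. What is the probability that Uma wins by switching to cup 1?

7/13

Consider each possible location of the pea in turn.
If it is under cup 1 (prior 1/3): only cup 3 is available, probability 1; weight (1/3)·1 = 1/3.
If it is under cup 2 (prior 1/3): cup 3 is available, opened with probability 6/7; weight (1/3)·(6/7) = 2/7.
If it is under cup 3 (prior 1/3): the dealer opened cup 3, so this case is ruled out; weight (1/3)·0 = 0.
The weights sum to 13/21.
So P(the pea under cup 1 | the dealer opened cup 3) = (1/3) / (13/21) = 7/13.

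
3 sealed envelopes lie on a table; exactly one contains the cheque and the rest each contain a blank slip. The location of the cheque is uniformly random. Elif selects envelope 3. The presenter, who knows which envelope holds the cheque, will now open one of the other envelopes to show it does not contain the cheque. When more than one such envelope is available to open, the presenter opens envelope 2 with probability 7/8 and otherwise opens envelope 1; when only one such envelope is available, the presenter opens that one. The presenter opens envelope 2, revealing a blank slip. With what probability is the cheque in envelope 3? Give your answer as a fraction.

7/15

Consider each possible location of the cheque in turn.
If it is in envelope 1 (prior 1/3): only envelope 2 is available, probability 1; weight (1/3)·1 = 1/3.
If it is in envelope 2 (prior 1/3): the presenter opened envelope 2, so this case is ruled out; weight (1/3)·0 = 0.
If it is in envelope 3 (prior 1/3): envelope 2 is available, opened with probability 7/8; weight (1/3)·(7/8) = 7/24.
The weights sum to 5/8.
So P(the cheque in envelope 3 | the presenter opened envelope 2) = (7/24) / (5/8) = 7/15.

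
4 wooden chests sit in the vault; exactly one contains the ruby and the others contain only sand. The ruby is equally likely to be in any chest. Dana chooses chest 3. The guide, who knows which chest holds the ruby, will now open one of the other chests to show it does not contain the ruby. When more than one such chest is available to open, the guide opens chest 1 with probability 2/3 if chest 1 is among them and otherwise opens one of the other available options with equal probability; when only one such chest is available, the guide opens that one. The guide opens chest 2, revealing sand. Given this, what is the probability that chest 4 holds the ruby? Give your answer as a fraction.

Condition on the true location of the ruby.
If it is in chest 1 (prior 1/4): chest 1 holds the prize so is unavailable; the guide chooses uniformly among the 2 others, probability 1/2; weight (1/4)·(1/2) = 1/8.
If it is in chest 2 (prior 1/4): the guide opened chest 2, so this case is ruled out; weight (1/4)·0 = 0.
If it is in chest 3 (prior 1/4): chest 1 is available but not opened; chest 2 gets probability (1 − 2/3)/2 = 1/6; weight (1/4)·(1/6) = 1/24.
If it is in chest 4 (prior 1/4): chest 1 is available but not opened, probability 1/3; weight (1/4)·(1/3) = 1/12.
The weights sum to 1/4.
So P(the ruby in chest 4 | the guide opened chest 2) = (1/12) / (1/4) = 1/3.

1/3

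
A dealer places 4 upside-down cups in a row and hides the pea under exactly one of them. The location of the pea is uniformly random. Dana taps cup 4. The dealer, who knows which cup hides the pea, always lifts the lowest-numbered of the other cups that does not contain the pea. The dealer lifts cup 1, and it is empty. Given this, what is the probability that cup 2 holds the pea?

1/3

Condition on the true location of the pea.
If it is under cup 1 (prior 1/4): the dealer opened cup 1, so this case is ruled out; weight (1/4)·0 = 0.
If it is under any of cups 2, 3, and 4 (prior 1/4 each): cup 1 is the lowest-numbered option available, probability 1; weight (1/4)·1 = 1/4 each.
The weights sum to 3/4.
So P(the pea under cup 2 | the dealer opened cup 1) = (1/4) / (3/4) = 1/3.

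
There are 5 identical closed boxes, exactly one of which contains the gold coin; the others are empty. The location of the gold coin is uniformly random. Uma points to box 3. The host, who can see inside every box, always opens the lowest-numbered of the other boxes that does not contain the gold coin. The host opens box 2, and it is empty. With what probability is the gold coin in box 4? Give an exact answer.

Consider each possible location of the gold coin in turn.
If it is in box 1 (prior 1/5): box 2 is the lowest-numbered option available, probability 1; weight (1/5)·1 = 1/5.
If it is in box 2 (prior 1/5): the host opened box 2, so this case is ruled out; weight (1/5)·0 = 0.
If it is in any of boxes 3, 4, and 5 (prior 1/5 each): the host would have opened box 1 instead, probability 0; weight (1/5)·0 = 0 each.
The weights sum to 1/5.
So P(the gold coin in box 4 | the host opened box 2) = 0 / (1/5) = 0.

0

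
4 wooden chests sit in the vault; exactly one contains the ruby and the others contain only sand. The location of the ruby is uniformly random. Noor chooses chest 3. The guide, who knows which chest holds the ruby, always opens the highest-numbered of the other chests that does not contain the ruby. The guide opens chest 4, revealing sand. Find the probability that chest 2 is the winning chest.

1/3

Condition on the true location of the ruby.
If it is in any of chests 1, 2, and 3 (prior 1/4 each): chest 4 is the highest-numbered option available, probability 1; weight (1/4)·1 = 1/4 each.
If it is in chest 4 (prior 1/4): the guide opened chest 4, so this case is ruled out; weight (1/4)·0 = 0.
The weights sum to 3/4.
So P(the ruby in chest 2 | the guide opened chest 4) = (1/4) / (3/4) = 1/3.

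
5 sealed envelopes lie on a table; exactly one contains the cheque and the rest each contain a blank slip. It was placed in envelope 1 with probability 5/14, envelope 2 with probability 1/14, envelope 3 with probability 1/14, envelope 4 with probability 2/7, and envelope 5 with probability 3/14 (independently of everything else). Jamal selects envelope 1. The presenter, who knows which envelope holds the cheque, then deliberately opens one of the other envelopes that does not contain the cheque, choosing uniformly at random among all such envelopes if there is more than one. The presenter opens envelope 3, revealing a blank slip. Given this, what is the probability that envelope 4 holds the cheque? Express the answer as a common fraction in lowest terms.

16/47

Consider each possible location of the cheque in turn.
If it is in envelope 1 (prior 5/14): the presenter has 4 equally likely choices, so probability 1/4; weight (5/14)·(1/4) = 5/56.
If it is in envelope 2 (prior 1/14): the presenter has 3 equally likely choices, so probability 1/3; weight (1/14)·(1/3) = 1/42.
If it is in envelope 3 (prior 1/14): the presenter opened envelope 3, so this case is ruled out; weight (1/14)·0 = 0.
If it is in envelope 4 (prior 2/7): the presenter has 3 equally likely choices, so probability 1/3; weight (2/7)·(1/3) = 2/21.
If it is in envelope 5 (prior 3/14): the presenter has 3 equally likely choices, so probability 1/3; weight (3/14)·(1/3) = 1/14.
The weights sum to 47/168.
So P(the cheque in envelope 4 | the presenter opened envelope 3) = (2/21) / (47/168) = 16/47.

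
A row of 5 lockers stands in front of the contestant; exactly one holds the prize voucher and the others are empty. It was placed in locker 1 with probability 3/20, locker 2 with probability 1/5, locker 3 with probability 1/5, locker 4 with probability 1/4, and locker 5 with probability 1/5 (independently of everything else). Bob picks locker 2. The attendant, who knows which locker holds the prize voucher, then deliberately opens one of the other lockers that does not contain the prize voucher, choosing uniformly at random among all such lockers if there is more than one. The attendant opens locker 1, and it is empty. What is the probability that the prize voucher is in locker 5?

1/4

Consider each possible location of the prize voucher in turn.
If it is in locker 1 (prior 3/20): the attendant opened locker 1, so this case is ruled out; weight (3/20)·0 = 0.
If it is in locker 2 (prior 1/5): the attendant has 4 equally likely choices, so probability 1/4; weight (1/5)·(1/4) = 1/20.
If it is in either of lockers 3 and 5 (prior 1/5 each): the attendant has 3 equally likely choices, so probability 1/3; weight (1/5)·(1/3) = 1/15 each.
If it is in locker 4 (prior 1/4): the attendant has 3 equally likely choices, so probability 1/3; weight (1/4)·(1/3) = 1/12.
The weights sum to 4/15.
So P(the prize voucher in locker 5 | the attendant opened locker 1) = (1/15) / (4/15) = 1/4.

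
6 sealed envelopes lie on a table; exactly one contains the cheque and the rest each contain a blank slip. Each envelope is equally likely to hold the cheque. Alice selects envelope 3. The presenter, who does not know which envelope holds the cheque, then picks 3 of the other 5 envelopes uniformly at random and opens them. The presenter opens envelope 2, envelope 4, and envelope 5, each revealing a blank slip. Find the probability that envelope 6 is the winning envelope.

Consider each possible location of the cheque in turn.
If it is in any of envelopes 1, 3, and 6 (prior 1/6 each): the presenter picks exactly this set with probability 1/10 regardless, and none is the prize; weight (1/6)·(1/10) = 1/60 each.
If it is in any of envelopes 2, 4, and 5 (prior 1/6 each): that envelope was opened and seen not to hold the prize — ruled out; weight (1/6)·0 = 0 each.
The weights sum to 1/20.
So P(the cheque in envelope 6 | the presenter opened envelope 2, envelope 4, and envelope 5) = (1/60) / (1/20) = 1/3.

1/3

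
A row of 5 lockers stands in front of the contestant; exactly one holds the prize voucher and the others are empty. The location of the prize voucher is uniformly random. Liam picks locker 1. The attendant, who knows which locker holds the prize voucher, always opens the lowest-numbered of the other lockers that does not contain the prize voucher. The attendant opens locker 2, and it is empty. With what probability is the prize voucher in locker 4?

1/4

Apply Bayes' rule, conditioning on where the prize voucher actually is.
If it is in any of lockers 1, 3, 4, and 5 (prior 1/5 each): locker 2 is the lowest-numbered option available, probability 1; weight (1/5)·1 = 1/5 each.
If it is in locker 2 (prior 1/5): the attendant opened locker 2, so this case is ruled out; weight (1/5)·0 = 0.
The weights sum to 4/5.
So P(the prize voucher in locker 4 | the attendant opened locker 2) = (1/5) / (4/5) = 1/4.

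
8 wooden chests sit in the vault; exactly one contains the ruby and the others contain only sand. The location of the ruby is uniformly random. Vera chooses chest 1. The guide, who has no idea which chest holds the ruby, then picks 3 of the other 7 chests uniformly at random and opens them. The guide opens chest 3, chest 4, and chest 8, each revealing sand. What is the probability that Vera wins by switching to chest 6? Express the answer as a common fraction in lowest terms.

Because the guide chose which chests to open without knowing where the ruby is, the choice is independent of the prize location. Learning that none of the 3 opened chests holds the ruby simply rules out those 3 locations and leaves the remaining 5 chests still equally likely by symmetry.
So P(the ruby in chest 6) = 1/5.

1/5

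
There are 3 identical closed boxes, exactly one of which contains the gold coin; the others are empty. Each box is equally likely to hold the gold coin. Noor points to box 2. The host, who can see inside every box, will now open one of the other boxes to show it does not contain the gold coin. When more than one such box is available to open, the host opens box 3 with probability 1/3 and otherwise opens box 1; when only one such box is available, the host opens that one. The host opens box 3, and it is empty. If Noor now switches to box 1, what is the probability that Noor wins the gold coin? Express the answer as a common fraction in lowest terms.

Apply Bayes' rule, conditioning on where the gold coin actually is.
If it is in box 1 (prior 1/3): only box 3 is available, probability 1; weight (1/3)·1 = 1/3.
If it is in box 2 (prior 1/3): box 3 is available, opened with probability 1/3; weight (1/3)·(1/3) = 1/9.
If it is in box 3 (prior 1/3): the host opened box 3, so this case is ruled out; weight (1/3)·0 = 0.
The weights sum to 4/9.
So P(the gold coin in box 1 | the host opened box 3) = (1/3) / (4/9) = 3/4.

3/4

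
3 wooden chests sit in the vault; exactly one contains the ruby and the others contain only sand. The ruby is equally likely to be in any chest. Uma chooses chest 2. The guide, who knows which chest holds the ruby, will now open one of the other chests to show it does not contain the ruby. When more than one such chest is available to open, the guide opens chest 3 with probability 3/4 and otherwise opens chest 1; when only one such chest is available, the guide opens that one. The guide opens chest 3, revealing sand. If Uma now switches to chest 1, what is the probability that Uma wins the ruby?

Apply Bayes' rule, conditioning on where the ruby actually is.
If it is in chest 1 (prior 1/3): only chest 3 is available, probability 1; weight (1/3)·1 = 1/3.
If it is in chest 2 (prior 1/3): chest 3 is available, opened with probability 3/4; weight (1/3)·(3/4) = 1/4.
If it is in chest 3 (prior 1/3): the guide opened chest 3, so this case is ruled out; weight (1/3)·0 = 0.
The weights sum to 7/12.
So P(the ruby in chest 1 | the guide opened chest 3) = (1/3) / (7/12) = 4/7.

4/7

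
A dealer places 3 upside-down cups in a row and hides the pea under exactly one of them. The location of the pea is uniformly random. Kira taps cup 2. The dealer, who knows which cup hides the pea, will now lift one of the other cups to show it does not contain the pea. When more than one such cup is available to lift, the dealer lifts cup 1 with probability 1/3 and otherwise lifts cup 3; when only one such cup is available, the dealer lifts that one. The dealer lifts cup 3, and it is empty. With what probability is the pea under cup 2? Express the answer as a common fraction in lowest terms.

Condition on the true location of the pea.
If it is under cup 1 (prior 1/3): only cup 3 is available, probability 1; weight (1/3)·1 = 1/3.
If it is under cup 2 (prior 1/3): cup 1 is available but not opened, probability 2/3; weight (1/3)·(2/3) = 2/9.
If it is under cup 3 (prior 1/3): the dealer opened cup 3, so this case is ruled out; weight (1/3)·0 = 0.
The weights sum to 5/9.
So P(the pea under cup 2 | the dealer opened cup 3) = (2/9) / (5/9) = 2/5.

2/5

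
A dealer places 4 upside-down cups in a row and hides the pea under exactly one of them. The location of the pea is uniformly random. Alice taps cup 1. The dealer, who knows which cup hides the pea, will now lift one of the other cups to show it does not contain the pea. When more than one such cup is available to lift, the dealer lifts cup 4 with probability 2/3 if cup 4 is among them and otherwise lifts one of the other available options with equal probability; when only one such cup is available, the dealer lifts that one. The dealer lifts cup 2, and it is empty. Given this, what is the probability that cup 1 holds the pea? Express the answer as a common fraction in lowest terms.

Consider each possible location of the pea in turn.
If it is under cup 1 (prior 1/4): cup 4 is available but not opened; cup 2 gets probability (1 − 2/3)/2 = 1/6; weight (1/4)·(1/6) = 1/24.
If it is under cup 2 (prior 1/4): the dealer opened cup 2, so this case is ruled out; weight (1/4)·0 = 0.
If it is under cup 3 (prior 1/4): cup 4 is available but not opened, probability 1/3; weight (1/4)·(1/3) = 1/12.
If it is under cup 4 (prior 1/4): cup 4 holds the prize so is unavailable; the dealer chooses uniformly among the 2 others, probability 1/2; weight (1/4)·(1/2) = 1/8.
The weights sum to 1/4.
So P(the pea under cup 1 | the dealer opened cup 2) = (1/24) / (1/4) = 1/6.

1/6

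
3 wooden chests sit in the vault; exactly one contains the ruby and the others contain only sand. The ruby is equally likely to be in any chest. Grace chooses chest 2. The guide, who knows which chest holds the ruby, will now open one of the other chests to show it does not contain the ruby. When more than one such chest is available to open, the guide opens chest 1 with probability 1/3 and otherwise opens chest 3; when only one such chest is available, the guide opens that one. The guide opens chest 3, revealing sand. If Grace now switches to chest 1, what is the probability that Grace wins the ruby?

Condition on the true location of the ruby.
If it is in chest 1 (prior 1/3): only chest 3 is available, probability 1; weight (1/3)·1 = 1/3.
If it is in chest 2 (prior 1/3): chest 1 is available but not opened, probability 2/3; weight (1/3)·(2/3) = 2/9.
If it is in chest 3 (prior 1/3): the guide opened chest 3, so this case is ruled out; weight (1/3)·0 = 0.
The weights sum to 5/9.
So P(the ruby in chest 1 | the guide opened chest 3) = (1/3) / (5/9) = 3/5.

3/5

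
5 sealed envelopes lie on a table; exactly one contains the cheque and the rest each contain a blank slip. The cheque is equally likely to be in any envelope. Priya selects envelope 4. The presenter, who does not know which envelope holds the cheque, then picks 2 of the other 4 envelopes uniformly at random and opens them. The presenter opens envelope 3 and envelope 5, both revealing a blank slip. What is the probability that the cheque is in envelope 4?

1/3

Consider each possible location of the cheque in turn.
If it is in any of envelopes 1, 2, and 4 (prior 1/5 each): the presenter picks exactly this set with probability 1/6 regardless, and none is the prize; weight (1/5)·(1/6) = 1/30 each.
If it is in either of envelopes 3 and 5 (prior 1/5 each): that envelope was opened and seen not to hold the prize — ruled out; weight (1/5)·0 = 0 each.
The weights sum to 1/10.
So P(the cheque in envelope 4 | the presenter opened envelope 3 and envelope 5) = (1/30) / (1/10) = 1/3.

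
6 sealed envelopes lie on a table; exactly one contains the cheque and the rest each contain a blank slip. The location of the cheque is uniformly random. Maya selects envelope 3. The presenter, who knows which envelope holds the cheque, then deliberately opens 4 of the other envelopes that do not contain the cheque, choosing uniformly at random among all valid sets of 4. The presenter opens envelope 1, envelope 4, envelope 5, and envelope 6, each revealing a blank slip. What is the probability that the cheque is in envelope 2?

Apply Bayes' rule, conditioning on where the cheque actually is.
If it is in any of envelopes 1, 4, 5, and 6 (prior 1/6 each): that envelope was opened and seen not to hold the prize — ruled out; weight (1/6)·0 = 0 each.
If it is in envelope 2 (prior 1/6): the presenter has no choice, probability 1; weight (1/6)·1 = 1/6.
If it is in envelope 3 (prior 1/6): the presenter has 5 equally likely choices, so probability 1/5; weight (1/6)·(1/5) = 1/30.
The weights sum to 1/5.
So P(the cheque in envelope 2 | the presenter opened envelope 1, envelope 4, envelope 5, and envelope 6) = (1/6) / (1/5) = 5/6.

5/6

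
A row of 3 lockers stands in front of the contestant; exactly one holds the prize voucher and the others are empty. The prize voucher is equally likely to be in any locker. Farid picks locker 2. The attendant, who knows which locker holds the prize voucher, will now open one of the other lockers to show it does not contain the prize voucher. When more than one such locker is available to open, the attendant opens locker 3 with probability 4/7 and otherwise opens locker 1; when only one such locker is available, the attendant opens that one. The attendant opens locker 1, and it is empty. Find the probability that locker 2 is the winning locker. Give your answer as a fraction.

3/10

Apply Bayes' rule, conditioning on where the prize voucher actually is.
If it is in locker 1 (prior 1/3): the attendant opened locker 1, so this case is ruled out; weight (1/3)·0 = 0.
If it is in locker 2 (prior 1/3): locker 3 is available but not opened, probability 3/7; weight (1/3)·(3/7) = 1/7.
If it is in locker 3 (prior 1/3): only locker 1 is available, probability 1; weight (1/3)·1 = 1/3.
The weights sum to 10/21.
So P(the prize voucher in locker 2 | the attendant opened locker 1) = (1/7) / (10/21) = 3/10.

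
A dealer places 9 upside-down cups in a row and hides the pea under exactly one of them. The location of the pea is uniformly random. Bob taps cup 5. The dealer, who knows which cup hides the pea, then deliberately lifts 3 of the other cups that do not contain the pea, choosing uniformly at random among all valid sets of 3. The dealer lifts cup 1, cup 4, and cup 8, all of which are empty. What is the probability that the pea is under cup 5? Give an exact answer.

Condition on the true location of the pea.
If it is under any of cups 1, 4, and 8 (prior 1/9 each): that cup was opened and seen not to hold the prize — ruled out; weight (1/9)·0 = 0 each.
If it is under any of cups 2, 3, 6, 7, and 9 (prior 1/9 each): the dealer has 35 equally likely choices, so probability 1/35; weight (1/9)·(1/35) = 1/315 each.
If it is under cup 5 (prior 1/9): the dealer has 56 equally likely choices, so probability 1/56; weight (1/9)·(1/56) = 1/504.
The weights sum to 1/56.
So P(the pea under cup 5 | the dealer opened cup 1, cup 4, and cup 8) = (1/504) / (1/56) = 1/9.

1/9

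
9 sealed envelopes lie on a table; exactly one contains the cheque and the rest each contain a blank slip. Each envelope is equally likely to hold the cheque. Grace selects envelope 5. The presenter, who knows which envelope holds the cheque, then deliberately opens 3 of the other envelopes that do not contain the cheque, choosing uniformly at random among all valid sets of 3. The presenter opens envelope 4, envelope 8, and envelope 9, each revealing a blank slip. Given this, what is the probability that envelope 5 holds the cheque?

Apply Bayes' rule, conditioning on where the cheque actually is.
If it is in any of envelopes 1, 2, 3, 6, and 7 (prior 1/9 each): the presenter has 35 equally likely choices, so probability 1/35; weight (1/9)·(1/35) = 1/315 each.
If it is in any of envelopes 4, 8, and 9 (prior 1/9 each): that envelope was opened and seen not to hold the prize — ruled out; weight (1/9)·0 = 0 each.
If it is in envelope 5 (prior 1/9): the presenter has 56 equally likely choices, so probability 1/56; weight (1/9)·(1/56) = 1/504.
The weights sum to 1/56.
So P(the cheque in envelope 5 | the presenter opened envelope 4, envelope 8, and envelope 9) = (1/504) / (1/56) = 1/9.

1/9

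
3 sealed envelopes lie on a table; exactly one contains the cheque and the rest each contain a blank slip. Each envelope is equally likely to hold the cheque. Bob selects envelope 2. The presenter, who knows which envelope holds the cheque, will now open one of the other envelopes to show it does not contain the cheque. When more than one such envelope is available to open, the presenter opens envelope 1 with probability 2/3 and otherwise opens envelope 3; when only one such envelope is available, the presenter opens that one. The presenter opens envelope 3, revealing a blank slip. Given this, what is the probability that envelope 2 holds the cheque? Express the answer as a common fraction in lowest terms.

Condition on the true location of the cheque.
If it is in envelope 1 (prior 1/3): only envelope 3 is available, probability 1; weight (1/3)·1 = 1/3.
If it is in envelope 2 (prior 1/3): envelope 1 is available but not opened, probability 1/3; weight (1/3)·(1/3) = 1/9.
If it is in envelope 3 (prior 1/3): the presenter opened envelope 3, so this case is ruled out; weight (1/3)·0 = 0.
The weights sum to 4/9.
So P(the cheque in envelope 2 | the presenter opened envelope 3) = (1/9) / (4/9) = 1/4.

1/4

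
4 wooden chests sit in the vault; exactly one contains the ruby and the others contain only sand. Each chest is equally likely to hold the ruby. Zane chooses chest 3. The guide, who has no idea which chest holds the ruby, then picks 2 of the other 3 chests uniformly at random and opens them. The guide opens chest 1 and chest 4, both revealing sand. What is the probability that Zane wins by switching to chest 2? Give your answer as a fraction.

1/2

Condition on the true location of the ruby.
If it is in either of chests 1 and 4 (prior 1/4 each): that chest was opened and seen not to hold the prize — ruled out; weight (1/4)·0 = 0 each.
If it is in either of chests 2 and 3 (prior 1/4 each): the guide picks exactly this set with probability 1/3 regardless, and none is the prize; weight (1/4)·(1/3) = 1/12 each.
The weights sum to 1/6.
So P(the ruby in chest 2 | the guide opened chest 1 and chest 4) = (1/12) / (1/6) = 1/2.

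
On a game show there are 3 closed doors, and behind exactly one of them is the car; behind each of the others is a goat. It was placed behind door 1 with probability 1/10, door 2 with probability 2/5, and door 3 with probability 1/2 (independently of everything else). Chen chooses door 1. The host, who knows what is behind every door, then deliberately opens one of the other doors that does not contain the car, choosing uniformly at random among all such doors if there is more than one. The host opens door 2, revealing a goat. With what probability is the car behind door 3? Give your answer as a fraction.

Apply Bayes' rule, conditioning on where the car actually is.
If it is behind door 1 (prior 1/10): the host has 2 equally likely choices, so probability 1/2; weight (1/10)·(1/2) = 1/20.
If it is behind door 2 (prior 2/5): the host opened door 2, so this case is ruled out; weight (2/5)·0 = 0.
If it is behind door 3 (prior 1/2): the host has no choice, probability 1; weight (1/2)·1 = 1/2.
The weights sum to 11/20.
So P(the car behind door 3 | the host opened door 2) = (1/2) / (11/20) = 10/11.

10/11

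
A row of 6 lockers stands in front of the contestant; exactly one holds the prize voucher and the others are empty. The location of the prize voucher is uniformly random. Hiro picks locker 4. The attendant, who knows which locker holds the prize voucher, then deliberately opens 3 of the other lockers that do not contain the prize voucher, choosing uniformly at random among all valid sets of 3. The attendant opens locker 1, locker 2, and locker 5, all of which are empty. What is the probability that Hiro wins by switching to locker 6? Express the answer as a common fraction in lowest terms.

5/12

Apply Bayes' rule, conditioning on where the prize voucher actually is.
If it is in any of lockers 1, 2, and 5 (prior 1/6 each): that locker was opened and seen not to hold the prize — ruled out; weight (1/6)·0 = 0 each.
If it is in either of lockers 3 and 6 (prior 1/6 each): the attendant has 4 equally likely choices, so probability 1/4; weight (1/6)·(1/4) = 1/24 each.
If it is in locker 4 (prior 1/6): the attendant has 10 equally likely choices, so probability 1/10; weight (1/6)·(1/10) = 1/60.
The weights sum to 1/10.
So P(the prize voucher in locker 6 | the attendant opened locker 1, locker 2, and locker 5) = (1/24) / (1/10) = 5/12.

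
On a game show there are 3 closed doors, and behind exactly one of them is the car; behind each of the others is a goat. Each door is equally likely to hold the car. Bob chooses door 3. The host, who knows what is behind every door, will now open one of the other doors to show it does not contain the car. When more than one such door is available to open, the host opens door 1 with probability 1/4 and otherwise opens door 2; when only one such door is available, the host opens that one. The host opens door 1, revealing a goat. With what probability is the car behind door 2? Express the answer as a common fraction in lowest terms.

4/5

Condition on the true location of the car.
If it is behind door 1 (prior 1/3): the host opened door 1, so this case is ruled out; weight (1/3)·0 = 0.
If it is behind door 2 (prior 1/3): only door 1 is available, probability 1; weight (1/3)·1 = 1/3.
If it is behind door 3 (prior 1/3): door 1 is available, opened with probability 1/4; weight (1/3)·(1/4) = 1/12.
The weights sum to 5/12.
So P(the car behind door 2 | the host opened door 1) = (1/3) / (5/12) = 4/5.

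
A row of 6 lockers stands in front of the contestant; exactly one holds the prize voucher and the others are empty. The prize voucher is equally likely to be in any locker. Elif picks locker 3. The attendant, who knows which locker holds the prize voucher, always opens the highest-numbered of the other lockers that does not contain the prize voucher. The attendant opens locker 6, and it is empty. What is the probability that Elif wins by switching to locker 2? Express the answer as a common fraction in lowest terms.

Condition on the true location of the prize voucher.
If it is in any of lockers 1, 2, 3, 4, and 5 (prior 1/6 each): locker 6 is the highest-numbered option available, probability 1; weight (1/6)·1 = 1/6 each.
If it is in locker 6 (prior 1/6): the attendant opened locker 6, so this case is ruled out; weight (1/6)·0 = 0.
The weights sum to 5/6.
So P(the prize voucher in locker 2 | the attendant opened locker 6) = (1/6) / (5/6) = 1/5.

1/5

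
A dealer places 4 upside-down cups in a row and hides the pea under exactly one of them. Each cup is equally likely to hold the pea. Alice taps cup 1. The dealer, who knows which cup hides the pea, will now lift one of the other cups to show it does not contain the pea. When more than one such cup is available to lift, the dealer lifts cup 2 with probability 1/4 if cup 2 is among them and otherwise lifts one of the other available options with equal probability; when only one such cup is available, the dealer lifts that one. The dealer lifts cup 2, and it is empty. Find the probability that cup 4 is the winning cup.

1/3

Condition on the true location of the pea.
If it is under any of cups 1, 3, and 4 (prior 1/4 each): cup 2 is available, opened with probability 1/4; weight (1/4)·(1/4) = 1/16 each.
If it is under cup 2 (prior 1/4): the dealer opened cup 2, so this case is ruled out; weight (1/4)·0 = 0.
The weights sum to 3/16.
So P(the pea under cup 4 | the dealer opened cup 2) = (1/16) / (3/16) = 1/3.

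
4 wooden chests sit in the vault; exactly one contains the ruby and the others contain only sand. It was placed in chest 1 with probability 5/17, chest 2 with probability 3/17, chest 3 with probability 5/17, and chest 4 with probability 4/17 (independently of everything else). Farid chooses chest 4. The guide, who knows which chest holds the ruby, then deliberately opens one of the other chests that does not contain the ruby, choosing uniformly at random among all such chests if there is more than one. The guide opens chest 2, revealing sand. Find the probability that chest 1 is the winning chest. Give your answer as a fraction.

15/38

Consider each possible location of the ruby in turn.
If it is in either of chests 1 and 3 (prior 5/17 each): the guide has 2 equally likely choices, so probability 1/2; weight (5/17)·(1/2) = 5/34 each.
If it is in chest 2 (prior 3/17): the guide opened chest 2, so this case is ruled out; weight (3/17)·0 = 0.
If it is in chest 4 (prior 4/17): the guide has 3 equally likely choices, so probability 1/3; weight (4/17)·(1/3) = 4/51.
The weights sum to 19/51.
So P(the ruby in chest 1 | the guide opened chest 2) = (5/34) / (19/51) = 15/38.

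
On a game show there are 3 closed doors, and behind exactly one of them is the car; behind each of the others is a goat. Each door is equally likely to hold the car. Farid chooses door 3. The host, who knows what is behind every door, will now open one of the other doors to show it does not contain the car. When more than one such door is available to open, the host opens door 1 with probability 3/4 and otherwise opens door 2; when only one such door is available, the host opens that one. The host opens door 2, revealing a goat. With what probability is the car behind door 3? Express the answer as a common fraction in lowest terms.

1/5

Consider each possible location of the car in turn.
If it is behind door 1 (prior 1/3): only door 2 is available, probability 1; weight (1/3)·1 = 1/3.
If it is behind door 2 (prior 1/3): the host opened door 2, so this case is ruled out; weight (1/3)·0 = 0.
If it is behind door 3 (prior 1/3): door 1 is available but not opened, probability 1/4; weight (1/3)·(1/4) = 1/12.
The weights sum to 5/12.
So P(the car behind door 3 | the host opened door 2) = (1/12) / (5/12) = 1/5.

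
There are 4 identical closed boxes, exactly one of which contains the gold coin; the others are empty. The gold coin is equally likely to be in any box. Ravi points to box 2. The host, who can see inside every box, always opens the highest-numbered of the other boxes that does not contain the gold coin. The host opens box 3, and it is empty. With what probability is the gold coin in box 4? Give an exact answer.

1

Condition on the true location of the gold coin.
If it is in either of boxes 1 and 2 (prior 1/4 each): the host would have opened box 4 instead, probability 0; weight (1/4)·0 = 0 each.
If it is in box 3 (prior 1/4): the host opened box 3, so this case is ruled out; weight (1/4)·0 = 0.
If it is in box 4 (prior 1/4): box 3 is the highest-numbered option available, probability 1; weight (1/4)·1 = 1/4.
The weights sum to 1/4.
So P(the gold coin in box 4 | the host opened box 3) = (1/4) / (1/4) = 1.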